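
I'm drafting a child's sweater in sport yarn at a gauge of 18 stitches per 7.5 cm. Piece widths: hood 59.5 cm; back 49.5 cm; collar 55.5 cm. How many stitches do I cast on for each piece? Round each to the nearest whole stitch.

Rate = 18/7.5 = 2.4 sts per cm.
hood: 59.5 × 2.4 = 142.80 → 143.
back: 49.5 × 2.4 = 118.80 → 119.
collar: 55.5 × 2.4 = 133.20 → 133.

hood 143; back 119; collar 133.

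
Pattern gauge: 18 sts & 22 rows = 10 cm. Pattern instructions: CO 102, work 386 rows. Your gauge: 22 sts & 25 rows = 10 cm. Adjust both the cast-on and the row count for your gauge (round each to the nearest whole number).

Cast on 125 stitches; work 439 rows.

Stitches: 102 × 22/18 = 124.67 → 125.
Rows: 386 × 25/22 = 438.64 → 439.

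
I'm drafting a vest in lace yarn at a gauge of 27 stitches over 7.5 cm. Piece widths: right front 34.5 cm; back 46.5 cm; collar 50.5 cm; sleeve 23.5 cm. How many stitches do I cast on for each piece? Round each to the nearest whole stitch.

Rate = 27/7.5 = 3.6 sts per cm.
right front: 34.5 × 3.6 = 124.20 → 124.
back: 46.5 × 3.6 = 167.40 → 167.
collar: 50.5 × 3.6 = 181.80 → 182.
sleeve: 23.5 × 3.6 = 84.60 → 85.

right front 124; back 167; collar 182; sleeve 85.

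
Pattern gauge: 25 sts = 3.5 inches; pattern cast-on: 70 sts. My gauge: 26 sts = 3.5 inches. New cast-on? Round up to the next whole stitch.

Cast on 73 stitches.

Scale factor = 26 / 25 = 1.040.
70 × 26 / 25 = 72.80 sts.
→ 73 sts.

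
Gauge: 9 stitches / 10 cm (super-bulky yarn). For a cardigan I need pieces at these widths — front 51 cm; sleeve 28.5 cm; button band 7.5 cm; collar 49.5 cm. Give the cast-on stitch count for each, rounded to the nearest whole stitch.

front 46; sleeve 26; button band 7; collar 45.

Rate = 9/10 = 0.9 sts per cm.
front: 51 × 0.9 = 45.90 → 46.
sleeve: 28.5 × 0.9 = 25.65 → 26.
button band: 7.5 × 0.9 = 6.75 → 7.
collar: 49.5 × 0.9 = 44.55 → 45.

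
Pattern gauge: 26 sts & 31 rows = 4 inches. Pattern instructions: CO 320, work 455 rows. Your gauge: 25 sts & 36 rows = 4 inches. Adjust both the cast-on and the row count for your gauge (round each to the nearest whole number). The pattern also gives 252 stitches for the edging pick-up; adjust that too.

Cast on 308 stitches; work 528 rows; edging pick-up 242 stitches.

Stitches: 320 × 25/26 = 307.69 → 308.
Rows: 455 × 36/31 = 528.39 → 528.
edging pick-up: 252 × 25/26 = 242.31 → 242.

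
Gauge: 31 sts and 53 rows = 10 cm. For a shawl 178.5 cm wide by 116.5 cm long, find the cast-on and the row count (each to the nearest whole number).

Cast on 553 stitches and work 617 rows.

Stitch gauge = 31/10 = 3.1 sts/cm; 178.5 × 3.1 = 553.35 → 553 sts.
Row gauge = 53/10 = 5.3 rows/cm; 116.5 × 5.3 = 617.45 → 617 rows.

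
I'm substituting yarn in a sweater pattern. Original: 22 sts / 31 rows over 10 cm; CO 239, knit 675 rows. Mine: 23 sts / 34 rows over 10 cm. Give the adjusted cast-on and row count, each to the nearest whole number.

Stitches: 239 × 23/22 = 249.86 → 250.
Rows: 675 × 34/31 = 740.32 → 740.

Cast on 250 stitches; work 740 rows.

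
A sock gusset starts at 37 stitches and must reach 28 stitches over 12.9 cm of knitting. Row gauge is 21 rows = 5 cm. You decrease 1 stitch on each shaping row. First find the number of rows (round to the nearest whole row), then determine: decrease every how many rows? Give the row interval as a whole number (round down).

Decrease every 6th row.

Rows = 12.9 × 4.2 = 54.2 → 54 rows.
Stitches to remove: 9 → 9 shaping rows (at 1 st each).
54 / 9 = 6.00 → every 6 rows.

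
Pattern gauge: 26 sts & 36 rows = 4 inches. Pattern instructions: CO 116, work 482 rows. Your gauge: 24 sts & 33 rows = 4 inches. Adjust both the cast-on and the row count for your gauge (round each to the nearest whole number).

Cast on 107 stitches; work 442 rows.

Stitches: 116 × 24/26 = 107.08 → 107.
Rows: 482 × 33/36 = 441.83 → 442.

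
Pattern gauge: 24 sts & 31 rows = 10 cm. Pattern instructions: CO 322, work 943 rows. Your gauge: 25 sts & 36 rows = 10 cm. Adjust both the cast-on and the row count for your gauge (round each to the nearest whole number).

Stitches: 322 × 25/24 = 335.42 → 335.
Rows: 943 × 36/31 = 1095.10 → 1095.

Cast on 335 stitches; work 1095 rows.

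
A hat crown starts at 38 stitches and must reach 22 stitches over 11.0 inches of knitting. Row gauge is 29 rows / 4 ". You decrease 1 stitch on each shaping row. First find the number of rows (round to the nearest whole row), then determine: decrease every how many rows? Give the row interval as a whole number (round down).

Decrease every 5th row.

Rows = 11.0 × 7.25 = 79.8 → 80 rows.
Stitches to remove: 16 → 16 shaping rows (at 1 st each).
80 / 16 = 5.00 → every 5 rows.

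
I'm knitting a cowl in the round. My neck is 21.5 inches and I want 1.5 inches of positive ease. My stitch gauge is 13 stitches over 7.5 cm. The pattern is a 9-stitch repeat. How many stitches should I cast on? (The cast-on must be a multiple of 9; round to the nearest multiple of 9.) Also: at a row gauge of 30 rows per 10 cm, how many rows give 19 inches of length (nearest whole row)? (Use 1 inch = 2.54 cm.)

Cast on 99 stitches; work 145 rows.

Finished = 21.5 + 1.5 = 23 inches.
23 inches × 2.54 = 58.42 cm.
13/7.5 = 1.733 sts per cm; 58.42 × 1.733 = 101.26 sts.
Nearest multiple of 9 → 99.
19 inches = 48.26 cm; × 3 = 144.78 → 145 rows.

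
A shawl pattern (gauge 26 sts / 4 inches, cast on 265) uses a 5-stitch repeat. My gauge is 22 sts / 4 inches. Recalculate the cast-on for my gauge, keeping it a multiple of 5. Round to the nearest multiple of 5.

CO 225 sts.

265 × 22 / 26 = 224.23.
Nearest multiple of 5: 225.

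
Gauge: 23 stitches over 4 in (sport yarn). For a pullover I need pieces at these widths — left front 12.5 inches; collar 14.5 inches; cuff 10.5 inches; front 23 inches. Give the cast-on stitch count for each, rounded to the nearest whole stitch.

left front 72; collar 83; cuff 60; front 132.

Rate = 23/4 = 5.75 sts per in.
left front: 12.5 × 5.75 = 71.88 → 72.
collar: 14.5 × 5.75 = 83.38 → 83.
cuff: 10.5 × 5.75 = 60.38 → 60.
front: 23 × 5.75 = 132.25 → 132.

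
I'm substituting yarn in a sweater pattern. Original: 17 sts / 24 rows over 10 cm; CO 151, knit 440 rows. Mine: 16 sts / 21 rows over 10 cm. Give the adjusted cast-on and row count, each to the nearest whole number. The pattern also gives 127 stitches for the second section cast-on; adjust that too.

Cast on 142 stitches; work 385 rows; second section cast-on 120 stitches.

Stitches: 151 × 16/17 = 142.12 → 142.
Rows: 440 × 21/24 = 385.00 → 385.
second section cast-on: 127 × 16/17 = 119.53 → 120.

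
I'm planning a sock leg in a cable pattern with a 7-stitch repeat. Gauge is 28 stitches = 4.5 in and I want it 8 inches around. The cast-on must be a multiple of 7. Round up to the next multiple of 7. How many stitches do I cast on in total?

28 / 4.5 = 6.222 sts per inch.
8 × 6.222 = 49.78 sts.
Next multiple of 7: 56.

Cast on 56 stitches.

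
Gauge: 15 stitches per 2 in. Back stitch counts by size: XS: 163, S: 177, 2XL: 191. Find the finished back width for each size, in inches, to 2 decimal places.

15/2 = 7.5 sts per in.
XS: 163 / 7.5 = 21.733 → 21.73 in.
S: 177 / 7.5 = 23.600 → 23.60 in.
2XL: 191 / 7.5 = 25.467 → 25.47 in.

XS 21.73 inches; S 23.60 inches; 2XL 25.47 inches.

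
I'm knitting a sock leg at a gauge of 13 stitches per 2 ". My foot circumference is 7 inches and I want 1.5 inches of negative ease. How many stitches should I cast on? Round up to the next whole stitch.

Cast on 36 stitches.

Finished = 7 − 1.5 = 5.5 in.
13 / 2 = 6.5 sts per inch.
5.50 × 6.5 = 35.75 sts.
→ 36 sts.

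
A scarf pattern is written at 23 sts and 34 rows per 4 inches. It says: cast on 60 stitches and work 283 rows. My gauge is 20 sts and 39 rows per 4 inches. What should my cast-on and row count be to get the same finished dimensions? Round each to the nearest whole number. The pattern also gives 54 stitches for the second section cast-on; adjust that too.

Stitches: 60 × 20/23 = 52.17 → 52.
Rows: 283 × 39/34 = 324.62 → 325.
second section cast-on: 54 × 20/23 = 46.96 → 47.

Cast on 52 stitches; work 325 rows; second section cast-on 47 stitches.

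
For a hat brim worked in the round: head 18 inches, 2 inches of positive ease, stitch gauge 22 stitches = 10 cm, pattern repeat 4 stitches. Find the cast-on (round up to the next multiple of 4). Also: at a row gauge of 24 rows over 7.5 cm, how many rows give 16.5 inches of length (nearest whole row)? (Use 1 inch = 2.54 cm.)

Finished = 18 + 2 = 20 inches.
20 inches × 2.54 = 50.80 cm.
22/10 = 2.2 sts per cm; 50.80 × 2.2 = 111.76 sts.
Next multiple of 4 → 112.
16.5 inches = 41.91 cm; × 3.2 = 134.11 → 134 rows.

Cast on 112 stitches; work 134 rows.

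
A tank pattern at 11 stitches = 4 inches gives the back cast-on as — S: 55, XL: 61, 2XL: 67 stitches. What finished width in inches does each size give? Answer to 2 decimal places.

11/4 = 2.75 sts per in.
S: 55 / 2.75 = 20.000 → 20.00 in.
XL: 61 / 2.75 = 22.182 → 22.18 in.
2XL: 67 / 2.75 = 24.364 → 24.36 in.

S 20.00 inches; XL 22.18 inches; 2XL 24.36 inches.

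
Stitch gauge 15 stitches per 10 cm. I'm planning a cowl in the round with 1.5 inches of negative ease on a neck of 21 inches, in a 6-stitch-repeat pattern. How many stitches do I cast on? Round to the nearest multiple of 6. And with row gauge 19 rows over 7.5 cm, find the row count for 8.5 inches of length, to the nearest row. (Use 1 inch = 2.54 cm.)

Cast on 72 stitches; work 55 rows.

Finished = 21 − 1.5 = 19.5 inches.
19.5 inches × 2.54 = 49.53 cm.
15/10 = 1.5 sts per cm; 49.53 × 1.5 = 74.30 sts.
Nearest multiple of 6 → 72.
8.5 inches = 21.59 cm; × 2.533 = 54.69 → 55 rows.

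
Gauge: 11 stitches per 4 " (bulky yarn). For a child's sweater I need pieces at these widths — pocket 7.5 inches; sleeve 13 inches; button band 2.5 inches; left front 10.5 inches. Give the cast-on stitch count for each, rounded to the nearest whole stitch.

pocket 21; sleeve 36; button band 7; left front 29.

Rate = 11/4 = 2.75 sts per in.
pocket: 7.5 × 2.75 = 20.62 → 21.
sleeve: 13 × 2.75 = 35.75 → 36.
button band: 2.5 × 2.75 = 6.88 → 7.
left front: 10.5 × 2.75 = 28.88 → 29.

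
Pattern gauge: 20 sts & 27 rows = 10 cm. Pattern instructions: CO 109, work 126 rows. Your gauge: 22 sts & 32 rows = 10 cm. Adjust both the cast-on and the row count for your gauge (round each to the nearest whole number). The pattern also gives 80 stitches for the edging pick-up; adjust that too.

Cast on 120 stitches; work 149 rows; edging pick-up 88 stitches.

Stitches: 109 × 22/20 = 119.90 → 120.
Rows: 126 × 32/27 = 149.33 → 149.
edging pick-up: 80 × 22/20 = 88.00 → 88.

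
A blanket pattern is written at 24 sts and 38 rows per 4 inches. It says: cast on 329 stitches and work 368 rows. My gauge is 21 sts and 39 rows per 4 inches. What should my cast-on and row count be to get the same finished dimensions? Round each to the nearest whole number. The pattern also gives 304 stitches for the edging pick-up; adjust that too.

Stitches: 329 × 21/24 = 287.88 → 288.
Rows: 368 × 39/38 = 377.68 → 378.
edging pick-up: 304 × 21/24 = 266.00 → 266.

Cast on 288 stitches; work 378 rows; edging pick-up 266 stitches.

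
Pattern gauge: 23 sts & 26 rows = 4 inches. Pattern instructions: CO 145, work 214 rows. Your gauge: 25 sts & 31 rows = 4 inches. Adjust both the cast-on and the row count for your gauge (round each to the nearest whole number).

Cast on 158 stitches; work 255 rows.

Stitches: 145 × 25/23 = 157.61 → 158.
Rows: 214 × 31/26 = 255.15 → 255.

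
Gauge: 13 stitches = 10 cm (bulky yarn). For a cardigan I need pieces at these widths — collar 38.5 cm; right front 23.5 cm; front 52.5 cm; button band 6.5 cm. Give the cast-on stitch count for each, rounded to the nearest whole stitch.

Rate = 13/10 = 1.3 sts per cm.
collar: 38.5 × 1.3 = 50.05 → 50.
right front: 23.5 × 1.3 = 30.55 → 31.
front: 52.5 × 1.3 = 68.25 → 68.
button band: 6.5 × 1.3 = 8.45 → 8.

collar 50; right front 31; front 68; button band 8.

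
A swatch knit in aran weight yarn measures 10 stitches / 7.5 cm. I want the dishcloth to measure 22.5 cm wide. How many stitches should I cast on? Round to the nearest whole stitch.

30 stitches.

10 stitches / 7.5 cm = 1.333 stitches per cm.
22.5 × 1.333 = 30.00 stitches.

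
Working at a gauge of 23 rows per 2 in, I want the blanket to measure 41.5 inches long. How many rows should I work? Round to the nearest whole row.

23 rows / 2 in = 11.5 rows per inch.
41.5 × 11.5 = 477.25 rows.
Round to nearest → 477.

Knit 477 rows.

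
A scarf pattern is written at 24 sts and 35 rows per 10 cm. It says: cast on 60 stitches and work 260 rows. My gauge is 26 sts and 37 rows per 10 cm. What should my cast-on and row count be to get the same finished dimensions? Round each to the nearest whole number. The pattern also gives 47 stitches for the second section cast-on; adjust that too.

Cast on 65 stitches; work 275 rows; second section cast-on 51 stitches.

Stitches: 60 × 26/24 = 65.00 → 65.
Rows: 260 × 37/35 = 274.86 → 275.
second section cast-on: 47 × 26/24 = 50.92 → 51.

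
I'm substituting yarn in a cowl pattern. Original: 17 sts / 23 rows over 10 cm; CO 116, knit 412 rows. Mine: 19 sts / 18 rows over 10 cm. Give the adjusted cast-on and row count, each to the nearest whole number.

Stitches: 116 × 19/17 = 129.65 → 130.
Rows: 412 × 18/23 = 322.43 → 322.

Cast on 130 stitches; work 322 rows.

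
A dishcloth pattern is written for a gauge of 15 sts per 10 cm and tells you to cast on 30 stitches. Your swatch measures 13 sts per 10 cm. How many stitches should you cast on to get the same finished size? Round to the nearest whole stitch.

Scale factor = 13 / 15 = 0.867.
30 × 13 / 15 = 26.00 sts.

Cast on 26 stitches.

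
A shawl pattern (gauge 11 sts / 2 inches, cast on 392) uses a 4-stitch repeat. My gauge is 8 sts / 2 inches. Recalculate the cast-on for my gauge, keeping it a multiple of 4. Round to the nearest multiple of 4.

392 × 8 / 11 = 285.09.
Nearest multiple of 4: 284.

CO 284 sts.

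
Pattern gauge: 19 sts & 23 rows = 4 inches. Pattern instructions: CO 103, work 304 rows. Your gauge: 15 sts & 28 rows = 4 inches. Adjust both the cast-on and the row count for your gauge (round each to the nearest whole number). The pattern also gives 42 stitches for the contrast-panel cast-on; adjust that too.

Cast on 81 stitches; work 370 rows; contrast-panel cast-on 33 stitches.

Stitches: 103 × 15/19 = 81.32 → 81.
Rows: 304 × 28/23 = 370.09 → 370.
contrast-panel cast-on: 42 × 15/19 = 33.16 → 33.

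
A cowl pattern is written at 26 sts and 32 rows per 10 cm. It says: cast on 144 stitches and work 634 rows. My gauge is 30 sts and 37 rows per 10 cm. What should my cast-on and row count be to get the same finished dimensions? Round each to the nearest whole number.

Cast on 166 stitches; work 733 rows.

Stitches: 144 × 30/26 = 166.15 → 166.
Rows: 634 × 37/32 = 733.06 → 733.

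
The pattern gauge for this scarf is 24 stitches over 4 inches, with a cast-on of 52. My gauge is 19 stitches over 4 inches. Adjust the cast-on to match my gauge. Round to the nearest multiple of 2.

Scale factor = 19 / 24 = 0.792.
52 × 19 / 24 = 41.17 sts.
→ 42 sts.

42 stitches.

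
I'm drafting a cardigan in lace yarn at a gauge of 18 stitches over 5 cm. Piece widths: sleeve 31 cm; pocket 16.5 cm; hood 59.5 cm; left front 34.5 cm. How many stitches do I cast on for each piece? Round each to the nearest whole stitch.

sleeve 112; pocket 59; hood 214; left front 124.

Rate = 18/5 = 3.6 sts per cm.
sleeve: 31 × 3.6 = 111.60 → 112.
pocket: 16.5 × 3.6 = 59.40 → 59.
hood: 59.5 × 3.6 = 214.20 → 214.
left front: 34.5 × 3.6 = 124.20 → 124.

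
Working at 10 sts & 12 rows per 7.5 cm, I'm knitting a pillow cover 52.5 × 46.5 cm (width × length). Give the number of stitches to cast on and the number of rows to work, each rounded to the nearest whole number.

Cast on 70 stitches and work 74 rows.

Stitch gauge = 10/7.5 = 1.333 sts/cm; 52.5 × 1.333 = 70.00 → 70 sts.
Row gauge = 12/7.5 = 1.6 rows/cm; 46.5 × 1.6 = 74.40 → 74 rows.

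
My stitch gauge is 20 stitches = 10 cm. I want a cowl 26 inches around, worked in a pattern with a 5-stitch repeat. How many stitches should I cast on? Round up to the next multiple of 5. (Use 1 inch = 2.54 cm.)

26 in = 26 × 2.54 = 66.04 cm.
20 / 10 = 2 sts/cm.
66.04 × 2 = 132.08 sts.
→ 135.

Cast on 135 stitches.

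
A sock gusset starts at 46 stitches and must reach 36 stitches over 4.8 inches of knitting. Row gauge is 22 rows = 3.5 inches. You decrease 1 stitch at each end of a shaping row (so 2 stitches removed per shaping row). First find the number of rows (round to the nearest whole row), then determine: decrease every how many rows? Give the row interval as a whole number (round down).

Rows = 4.8 × 6.286 = 30.2 → 30 rows.
Stitches to remove: 10 → 5 shaping rows (at 2 st each).
30 / 5 = 6.00 → every 6 rows.

Decrease every 6th row.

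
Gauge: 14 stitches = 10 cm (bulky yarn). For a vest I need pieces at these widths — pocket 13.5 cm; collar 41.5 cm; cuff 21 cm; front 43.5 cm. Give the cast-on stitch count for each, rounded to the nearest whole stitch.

pocket 19; collar 58; cuff 29; front 61.

Rate = 14/10 = 1.4 sts per cm.
pocket: 13.5 × 1.4 = 18.90 → 19.
collar: 41.5 × 1.4 = 58.10 → 58.
cuff: 21 × 1.4 = 29.40 → 29.
front: 43.5 × 1.4 = 60.90 → 61.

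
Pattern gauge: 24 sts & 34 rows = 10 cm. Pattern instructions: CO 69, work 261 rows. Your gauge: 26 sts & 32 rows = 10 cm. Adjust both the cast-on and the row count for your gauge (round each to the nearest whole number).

Stitches: 69 × 26/24 = 74.75 → 75.
Rows: 261 × 32/34 = 245.65 → 246.

Cast on 75 stitches; work 246 rows.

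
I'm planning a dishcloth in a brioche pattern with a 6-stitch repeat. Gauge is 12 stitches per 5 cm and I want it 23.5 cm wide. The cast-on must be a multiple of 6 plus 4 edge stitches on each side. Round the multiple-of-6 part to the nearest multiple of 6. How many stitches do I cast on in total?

Cast on 56 stitches.

12 / 5 = 2.4 sts per cm.
23.5 × 2.4 = 56.40 sts.
Less 8 edge sts → 48.40 for the repeat.
Nearest multiple of 6: 48.
Add back 8 edge sts → 56.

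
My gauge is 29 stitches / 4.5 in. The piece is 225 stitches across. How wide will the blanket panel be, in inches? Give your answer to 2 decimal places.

29 stitches / 4.5 inch = 6.444 stitches per inch.
225 / 6.444 = 34.914 inches.

34.91 inches.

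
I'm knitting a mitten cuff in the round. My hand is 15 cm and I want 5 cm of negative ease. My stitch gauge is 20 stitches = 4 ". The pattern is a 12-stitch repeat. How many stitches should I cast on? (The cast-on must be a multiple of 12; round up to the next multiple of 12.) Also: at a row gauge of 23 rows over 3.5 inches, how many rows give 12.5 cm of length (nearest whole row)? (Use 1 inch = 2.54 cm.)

Cast on 24 stitches; work 32 rows.

Finished = 15 − 5 = 10 cm.
10 cm × 1/2.54 = 3.94 inches.
20/4 = 5 sts per in; 3.94 × 5 = 19.69 sts.
Next multiple of 12 → 24.
12.5 cm = 4.92 inches; × 6.571 = 32.34 → 32 rows.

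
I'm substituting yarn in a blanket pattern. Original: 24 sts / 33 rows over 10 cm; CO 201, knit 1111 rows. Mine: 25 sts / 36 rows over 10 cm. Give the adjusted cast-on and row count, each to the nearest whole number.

Cast on 209 stitches; work 1212 rows.

Stitches: 201 × 25/24 = 209.38 → 209.
Rows: 1111 × 36/33 = 1212.00 → 1212.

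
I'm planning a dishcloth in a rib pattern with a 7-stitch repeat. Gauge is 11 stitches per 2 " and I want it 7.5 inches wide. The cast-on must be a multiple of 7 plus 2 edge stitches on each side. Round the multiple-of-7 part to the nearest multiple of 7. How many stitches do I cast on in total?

CO 39 sts.

11 / 2 = 5.5 sts per inch.
7.5 × 5.5 = 41.25 sts.
Less 4 edge sts → 37.25 for the repeat.
Nearest multiple of 7: 35.
Add back 4 edge sts → 39.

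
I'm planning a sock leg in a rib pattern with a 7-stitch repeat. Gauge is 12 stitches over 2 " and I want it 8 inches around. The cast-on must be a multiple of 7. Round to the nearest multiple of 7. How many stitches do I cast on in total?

49 stitches.

12 / 2 = 6 sts per inch.
8 × 6 = 48.00 sts.
Nearest multiple of 7: 49.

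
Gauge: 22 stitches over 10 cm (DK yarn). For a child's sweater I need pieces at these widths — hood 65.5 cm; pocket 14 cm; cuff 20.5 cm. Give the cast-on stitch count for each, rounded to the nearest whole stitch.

hood 144; pocket 31; cuff 45.

Rate = 22/10 = 2.2 sts per cm.
hood: 65.5 × 2.2 = 144.10 → 144.
pocket: 14 × 2.2 = 30.80 → 31.
cuff: 20.5 × 2.2 = 45.10 → 45.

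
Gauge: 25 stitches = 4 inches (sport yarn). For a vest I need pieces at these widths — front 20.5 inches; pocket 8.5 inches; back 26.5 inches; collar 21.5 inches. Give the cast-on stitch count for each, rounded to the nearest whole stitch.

Rate = 25/4 = 6.25 sts per in.
front: 20.5 × 6.25 = 128.12 → 128.
pocket: 8.5 × 6.25 = 53.12 → 53.
back: 26.5 × 6.25 = 165.62 → 166.
collar: 21.5 × 6.25 = 134.38 → 134.

front 128; pocket 53; back 166; collar 134.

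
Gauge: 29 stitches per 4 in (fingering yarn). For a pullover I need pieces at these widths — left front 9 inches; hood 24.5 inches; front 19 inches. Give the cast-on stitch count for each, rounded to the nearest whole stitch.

Rate = 29/4 = 7.25 sts per in.
left front: 9 × 7.25 = 65.25 → 65.
hood: 24.5 × 7.25 = 177.62 → 178.
front: 19 × 7.25 = 137.75 → 138.

left front 65; hood 178; front 138.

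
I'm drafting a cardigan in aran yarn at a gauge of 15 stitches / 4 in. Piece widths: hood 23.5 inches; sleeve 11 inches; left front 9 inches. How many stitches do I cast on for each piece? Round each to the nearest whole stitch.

Rate = 15/4 = 3.75 sts per in.
hood: 23.5 × 3.75 = 88.12 → 88.
sleeve: 11 × 3.75 = 41.25 → 41.
left front: 9 × 3.75 = 33.75 → 34.

hood 88; sleeve 41; left front 34.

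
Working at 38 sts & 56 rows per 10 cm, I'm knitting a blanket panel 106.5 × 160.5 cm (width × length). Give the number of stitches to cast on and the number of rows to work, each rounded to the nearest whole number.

Cast on 405 stitches and work 899 rows.

Stitch gauge = 38/10 = 3.8 sts/cm; 106.5 × 3.8 = 404.70 → 405 sts.
Row gauge = 56/10 = 5.6 rows/cm; 160.5 × 5.6 = 898.80 → 899 rows.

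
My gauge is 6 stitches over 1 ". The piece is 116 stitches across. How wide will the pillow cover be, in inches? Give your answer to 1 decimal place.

19.3 inches.

6 stitches / 1 inch = 6 stitches per inch.
116 / 6 = 19.33 inches.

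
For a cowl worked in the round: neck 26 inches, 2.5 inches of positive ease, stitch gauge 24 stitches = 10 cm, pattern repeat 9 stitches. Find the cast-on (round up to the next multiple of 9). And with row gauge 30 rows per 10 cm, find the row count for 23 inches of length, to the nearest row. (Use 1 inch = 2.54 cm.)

Cast on 180 stitches; work 175 rows.

Finished = 26 + 2.5 = 28.5 inches.
28.5 inches × 2.54 = 72.39 cm.
24/10 = 2.4 sts per cm; 72.39 × 2.4 = 173.74 sts.
Next multiple of 9 → 180.
23 inches = 58.42 cm; × 3 = 175.26 → 175 rows.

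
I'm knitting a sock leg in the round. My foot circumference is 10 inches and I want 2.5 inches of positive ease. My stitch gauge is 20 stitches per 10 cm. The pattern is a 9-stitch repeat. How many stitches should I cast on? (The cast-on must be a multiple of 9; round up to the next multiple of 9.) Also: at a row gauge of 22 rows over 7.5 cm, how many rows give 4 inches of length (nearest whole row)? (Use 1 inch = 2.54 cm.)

Cast on 72 stitches; work 30 rows.

Finished = 10 + 2.5 = 12.5 inches.
12.5 inches × 2.54 = 31.75 cm.
20/10 = 2 sts per cm; 31.75 × 2 = 63.50 sts.
Next multiple of 9 → 72.
4 inches = 10.16 cm; × 2.933 = 29.80 → 30 rows.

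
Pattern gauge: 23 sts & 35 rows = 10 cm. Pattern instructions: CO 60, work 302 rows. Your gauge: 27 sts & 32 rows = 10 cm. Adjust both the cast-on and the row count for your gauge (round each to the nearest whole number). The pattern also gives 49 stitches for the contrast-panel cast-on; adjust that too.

Cast on 70 stitches; work 276 rows; contrast-panel cast-on 58 stitches.

Stitches: 60 × 27/23 = 70.43 → 70.
Rows: 302 × 32/35 = 276.11 → 276.
contrast-panel cast-on: 49 × 27/23 = 57.52 → 58.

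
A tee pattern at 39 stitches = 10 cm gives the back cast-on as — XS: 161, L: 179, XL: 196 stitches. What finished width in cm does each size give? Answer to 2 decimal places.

39/10 = 3.9 sts per cm.
XS: 161 / 3.9 = 41.282 → 41.28 cm.
L: 179 / 3.9 = 45.897 → 45.90 cm.
XL: 196 / 3.9 = 50.256 → 50.26 cm.

XS 41.28 cm; L 45.90 cm; XL 50.26 cm.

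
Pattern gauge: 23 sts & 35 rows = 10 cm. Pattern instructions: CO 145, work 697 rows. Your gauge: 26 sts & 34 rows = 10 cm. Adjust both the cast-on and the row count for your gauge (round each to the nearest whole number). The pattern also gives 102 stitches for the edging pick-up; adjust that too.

Cast on 164 stitches; work 677 rows; edging pick-up 115 stitches.

Stitches: 145 × 26/23 = 163.91 → 164.
Rows: 697 × 34/35 = 677.09 → 677.
edging pick-up: 102 × 26/23 = 115.30 → 115.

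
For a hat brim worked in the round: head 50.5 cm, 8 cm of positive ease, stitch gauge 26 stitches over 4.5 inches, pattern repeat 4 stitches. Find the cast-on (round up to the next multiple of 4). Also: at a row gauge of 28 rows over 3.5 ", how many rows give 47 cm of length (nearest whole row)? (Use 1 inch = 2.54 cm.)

Finished = 50.5 + 8 = 58.5 cm.
58.5 cm × 1/2.54 = 23.03 inches.
26/4.5 = 5.778 sts per in; 23.03 × 5.778 = 133.07 sts.
Next multiple of 4 → 136.
47 cm = 18.50 inches; × 8 = 148.03 → 148 rows.

Cast on 136 stitches; work 148 rows.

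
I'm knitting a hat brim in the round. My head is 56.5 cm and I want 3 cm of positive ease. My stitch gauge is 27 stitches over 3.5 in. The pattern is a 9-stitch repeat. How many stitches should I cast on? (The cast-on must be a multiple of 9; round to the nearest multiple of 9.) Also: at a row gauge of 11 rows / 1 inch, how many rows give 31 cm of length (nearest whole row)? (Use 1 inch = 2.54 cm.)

Finished = 56.5 + 3 = 59.5 cm.
59.5 cm × 1/2.54 = 23.43 inches.
27/3.5 = 7.714 sts per in; 23.43 × 7.714 = 180.71 sts.
Nearest multiple of 9 → 180.
31 cm = 12.20 inches; × 11 = 134.25 → 134 rows.

Cast on 180 stitches; work 134 rows.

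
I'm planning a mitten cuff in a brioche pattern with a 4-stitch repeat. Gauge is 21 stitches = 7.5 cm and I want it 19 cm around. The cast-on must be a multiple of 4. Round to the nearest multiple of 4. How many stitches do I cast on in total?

CO 52 sts.

21 / 7.5 = 2.8 sts per cm.
19 × 2.8 = 53.20 sts.
Nearest multiple of 4: 52.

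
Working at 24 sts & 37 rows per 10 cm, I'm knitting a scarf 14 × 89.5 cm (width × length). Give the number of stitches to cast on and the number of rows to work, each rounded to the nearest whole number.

Cast on 34 stitches and work 331 rows.

Stitch gauge = 24/10 = 2.4 sts/cm; 14 × 2.4 = 33.60 → 34 sts.
Row gauge = 37/10 = 3.7 rows/cm; 89.5 × 3.7 = 331.15 → 331 rows.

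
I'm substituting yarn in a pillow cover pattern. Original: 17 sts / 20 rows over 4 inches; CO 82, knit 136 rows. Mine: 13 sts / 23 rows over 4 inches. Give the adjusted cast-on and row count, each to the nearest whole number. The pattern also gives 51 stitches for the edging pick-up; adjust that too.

Stitches: 82 × 13/17 = 62.71 → 63.
Rows: 136 × 23/20 = 156.40 → 156.
edging pick-up: 51 × 13/17 = 39.00 → 39.

Cast on 63 stitches; work 156 rows; edging pick-up 39 stitches.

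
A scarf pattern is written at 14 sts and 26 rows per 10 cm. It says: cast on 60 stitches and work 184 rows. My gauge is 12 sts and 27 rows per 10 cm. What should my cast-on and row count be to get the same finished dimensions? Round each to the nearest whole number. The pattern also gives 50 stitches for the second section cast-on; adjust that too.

Cast on 51 stitches; work 191 rows; second section cast-on 43 stitches.

Stitches: 60 × 12/14 = 51.43 → 51.
Rows: 184 × 27/26 = 191.08 → 191.
second section cast-on: 50 × 12/14 = 42.86 → 43.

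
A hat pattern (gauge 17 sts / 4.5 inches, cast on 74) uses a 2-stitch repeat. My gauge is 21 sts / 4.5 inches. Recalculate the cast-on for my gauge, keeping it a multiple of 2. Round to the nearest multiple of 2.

74 × 21 / 17 = 91.41.
Nearest multiple of 2: 92.

CO 92 sts.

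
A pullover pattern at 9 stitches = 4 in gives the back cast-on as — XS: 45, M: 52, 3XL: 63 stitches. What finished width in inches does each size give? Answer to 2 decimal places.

XS 20.00 inches; M 23.11 inches; 3XL 28.00 inches.

9/4 = 2.25 sts per in.
XS: 45 / 2.25 = 20.000 → 20.00 in.
M: 52 / 2.25 = 23.111 → 23.11 in.
3XL: 63 / 2.25 = 28.000 → 28.00 in.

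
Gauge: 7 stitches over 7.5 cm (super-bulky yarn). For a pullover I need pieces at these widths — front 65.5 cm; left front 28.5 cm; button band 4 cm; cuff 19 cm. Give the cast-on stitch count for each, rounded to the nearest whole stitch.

Rate = 7/7.5 = 0.933 sts per cm.
front: 65.5 × 0.933 = 61.13 → 61.
left front: 28.5 × 0.933 = 26.60 → 27.
button band: 4 × 0.933 = 3.73 → 4.
cuff: 19 × 0.933 = 17.73 → 18.

front 61; left front 27; button band 4; cuff 18.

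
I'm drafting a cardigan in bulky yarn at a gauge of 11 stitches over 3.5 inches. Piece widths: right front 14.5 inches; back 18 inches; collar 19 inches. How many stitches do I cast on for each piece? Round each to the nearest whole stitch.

right front 46; back 57; collar 60.

Rate = 11/3.5 = 3.143 sts per in.
right front: 14.5 × 3.143 = 45.57 → 46.
back: 18 × 3.143 = 56.57 → 57.
collar: 19 × 3.143 = 59.71 → 60.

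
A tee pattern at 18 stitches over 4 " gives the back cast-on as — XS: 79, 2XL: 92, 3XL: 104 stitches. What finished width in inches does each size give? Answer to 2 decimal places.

18/4 = 4.5 sts per in.
XS: 79 / 4.5 = 17.556 → 17.56 in.
2XL: 92 / 4.5 = 20.444 → 20.44 in.
3XL: 104 / 4.5 = 23.111 → 23.11 in.

XS 17.56 inches; 2XL 20.44 inches; 3XL 23.11 inches.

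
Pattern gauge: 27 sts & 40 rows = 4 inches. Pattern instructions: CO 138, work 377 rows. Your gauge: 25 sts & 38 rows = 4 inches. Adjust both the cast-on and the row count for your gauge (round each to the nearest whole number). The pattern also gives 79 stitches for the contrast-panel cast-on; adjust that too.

Stitches: 138 × 25/27 = 127.78 → 128.
Rows: 377 × 38/40 = 358.15 → 358.
contrast-panel cast-on: 79 × 25/27 = 73.15 → 73.

Cast on 128 stitches; work 358 rows; contrast-panel cast-on 73 stitches.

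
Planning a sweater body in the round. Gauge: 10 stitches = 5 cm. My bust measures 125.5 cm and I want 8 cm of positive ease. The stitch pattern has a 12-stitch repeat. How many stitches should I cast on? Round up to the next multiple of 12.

Finished = 125.5 + 8 = 133.5 cm.
10 / 5 = 2 sts/cm.
133.5 × 2 = 267.00 sts.
Next multiple of 12: 276.

276 stitches.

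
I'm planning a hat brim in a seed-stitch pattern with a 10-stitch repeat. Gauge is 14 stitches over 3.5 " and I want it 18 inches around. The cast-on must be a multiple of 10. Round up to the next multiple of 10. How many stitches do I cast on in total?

CO 80 sts.

14 / 3.5 = 4 sts per inch.
18 × 4 = 72.00 sts.
Next multiple of 10: 80.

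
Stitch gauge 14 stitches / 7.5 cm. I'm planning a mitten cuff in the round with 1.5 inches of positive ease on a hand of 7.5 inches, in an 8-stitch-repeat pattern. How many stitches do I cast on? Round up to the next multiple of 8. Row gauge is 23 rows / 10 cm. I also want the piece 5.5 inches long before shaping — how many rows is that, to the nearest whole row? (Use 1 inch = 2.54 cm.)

Finished = 7.5 + 1.5 = 9 inches.
9 inches × 2.54 = 22.86 cm.
14/7.5 = 1.867 sts per cm; 22.86 × 1.867 = 42.67 sts.
Next multiple of 8 → 48.
5.5 inches = 13.97 cm; × 2.3 = 32.13 → 32 rows.

Cast on 48 stitches; work 32 rows.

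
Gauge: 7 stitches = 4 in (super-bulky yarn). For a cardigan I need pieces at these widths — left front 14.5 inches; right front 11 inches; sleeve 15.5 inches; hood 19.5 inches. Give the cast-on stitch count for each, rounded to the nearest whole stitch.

left front 25; right front 19; sleeve 27; hood 34.

Rate = 7/4 = 1.75 sts per in.
left front: 14.5 × 1.75 = 25.38 → 25.
right front: 11 × 1.75 = 19.25 → 19.
sleeve: 15.5 × 1.75 = 27.12 → 27.
hood: 19.5 × 1.75 = 34.12 → 34.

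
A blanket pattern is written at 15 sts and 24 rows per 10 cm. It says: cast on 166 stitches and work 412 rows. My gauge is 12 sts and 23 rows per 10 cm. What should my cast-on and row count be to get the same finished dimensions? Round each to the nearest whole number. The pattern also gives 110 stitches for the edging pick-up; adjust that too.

Cast on 133 stitches; work 395 rows; edging pick-up 88 stitches.

Stitches: 166 × 12/15 = 132.80 → 133.
Rows: 412 × 23/24 = 394.83 → 395.
edging pick-up: 110 × 12/15 = 88.00 → 88.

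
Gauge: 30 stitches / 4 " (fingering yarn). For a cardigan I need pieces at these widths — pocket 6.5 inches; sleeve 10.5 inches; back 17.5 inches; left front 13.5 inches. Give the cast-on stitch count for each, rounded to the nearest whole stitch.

pocket 49; sleeve 79; back 131; left front 101.

Rate = 30/4 = 7.5 sts per in.
pocket: 6.5 × 7.5 = 48.75 → 49.
sleeve: 10.5 × 7.5 = 78.75 → 79.
back: 17.5 × 7.5 = 131.25 → 131.
left front: 13.5 × 7.5 = 101.25 → 101.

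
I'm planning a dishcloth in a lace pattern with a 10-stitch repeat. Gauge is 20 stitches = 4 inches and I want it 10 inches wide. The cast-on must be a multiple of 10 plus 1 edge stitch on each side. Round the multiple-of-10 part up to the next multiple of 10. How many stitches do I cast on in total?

Cast on 52 stitches.

20 / 4 = 5 sts per inch.
10 × 5 = 50.00 sts.
Less 2 edge sts → 48.00 for the repeat.
Next multiple of 10: 50.
Add back 2 edge sts → 52.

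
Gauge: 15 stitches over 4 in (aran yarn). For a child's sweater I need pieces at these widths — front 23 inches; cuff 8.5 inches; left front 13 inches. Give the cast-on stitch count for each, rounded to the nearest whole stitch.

Rate = 15/4 = 3.75 sts per in.
front: 23 × 3.75 = 86.25 → 86.
cuff: 8.5 × 3.75 = 31.88 → 32.
left front: 13 × 3.75 = 48.75 → 49.

front 86; cuff 32; left front 49.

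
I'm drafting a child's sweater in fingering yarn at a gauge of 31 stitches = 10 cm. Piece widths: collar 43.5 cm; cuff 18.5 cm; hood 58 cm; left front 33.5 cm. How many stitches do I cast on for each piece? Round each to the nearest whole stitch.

Rate = 31/10 = 3.1 sts per cm.
collar: 43.5 × 3.1 = 134.85 → 135.
cuff: 18.5 × 3.1 = 57.35 → 57.
hood: 58 × 3.1 = 179.80 → 180.
left front: 33.5 × 3.1 = 103.85 → 104.

collar 135; cuff 57; hood 180; left front 104.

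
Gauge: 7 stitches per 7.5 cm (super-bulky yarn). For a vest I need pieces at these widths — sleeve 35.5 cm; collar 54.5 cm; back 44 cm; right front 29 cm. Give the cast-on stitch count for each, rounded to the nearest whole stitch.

Rate = 7/7.5 = 0.933 sts per cm.
sleeve: 35.5 × 0.933 = 33.13 → 33.
collar: 54.5 × 0.933 = 50.87 → 51.
back: 44 × 0.933 = 41.07 → 41.
right front: 29 × 0.933 = 27.07 → 27.

sleeve 33; collar 51; back 41; right front 27.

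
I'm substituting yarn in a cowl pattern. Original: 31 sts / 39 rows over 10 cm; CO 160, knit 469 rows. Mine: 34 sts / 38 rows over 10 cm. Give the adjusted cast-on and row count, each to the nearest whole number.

Cast on 175 stitches; work 457 rows.

Stitches: 160 × 34/31 = 175.48 → 175.
Rows: 469 × 38/39 = 456.97 → 457.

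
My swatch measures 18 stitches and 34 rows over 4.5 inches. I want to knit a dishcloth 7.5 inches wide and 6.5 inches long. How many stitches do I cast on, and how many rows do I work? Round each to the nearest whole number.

Stitch gauge = 18/4.5 = 4 sts/in; 7.5 × 4 = 30.00 → 30 sts.
Row gauge = 34/4.5 = 7.556 rows/in; 6.5 × 7.556 = 49.11 → 49 rows.

Cast on 30 stitches and work 49 rows.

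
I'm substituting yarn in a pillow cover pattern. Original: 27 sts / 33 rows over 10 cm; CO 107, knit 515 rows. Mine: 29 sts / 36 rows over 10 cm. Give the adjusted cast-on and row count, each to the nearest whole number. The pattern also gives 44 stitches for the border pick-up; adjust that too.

Cast on 115 stitches; work 562 rows; border pick-up 47 stitches.

Stitches: 107 × 29/27 = 114.93 → 115.
Rows: 515 × 36/33 = 561.82 → 562.
border pick-up: 44 × 29/27 = 47.26 → 47.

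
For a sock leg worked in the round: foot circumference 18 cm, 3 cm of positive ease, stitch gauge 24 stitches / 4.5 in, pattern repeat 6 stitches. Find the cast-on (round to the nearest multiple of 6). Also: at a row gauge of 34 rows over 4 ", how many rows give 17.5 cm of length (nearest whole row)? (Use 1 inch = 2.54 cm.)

Finished = 18 + 3 = 21 cm.
21 cm × 1/2.54 = 8.27 inches.
24/4.5 = 5.333 sts per in; 8.27 × 5.333 = 44.09 sts.
Nearest multiple of 6 → 42.
17.5 cm = 6.89 inches; × 8.5 = 58.56 → 59 rows.

Cast on 42 stitches; work 59 rows.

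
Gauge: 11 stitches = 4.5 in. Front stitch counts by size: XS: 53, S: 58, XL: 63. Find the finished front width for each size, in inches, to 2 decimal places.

XS 21.68 inches; S 23.73 inches; XL 25.77 inches.

11/4.5 = 2.444 sts per in.
XS: 53 / 2.444 = 21.682 → 21.68 in.
S: 58 / 2.444 = 23.727 → 23.73 in.
XL: 63 / 2.444 = 25.773 → 25.77 in.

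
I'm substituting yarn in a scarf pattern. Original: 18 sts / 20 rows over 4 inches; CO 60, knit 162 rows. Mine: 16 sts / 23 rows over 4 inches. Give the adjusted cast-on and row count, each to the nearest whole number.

Stitches: 60 × 16/18 = 53.33 → 53.
Rows: 162 × 23/20 = 186.30 → 186.

Cast on 53 stitches; work 186 rows.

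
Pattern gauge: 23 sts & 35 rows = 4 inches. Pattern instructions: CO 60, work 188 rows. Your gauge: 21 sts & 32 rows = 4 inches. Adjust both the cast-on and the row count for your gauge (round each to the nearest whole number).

Cast on 55 stitches; work 172 rows.

Stitches: 60 × 21/23 = 54.78 → 55.
Rows: 188 × 32/35 = 171.89 → 172.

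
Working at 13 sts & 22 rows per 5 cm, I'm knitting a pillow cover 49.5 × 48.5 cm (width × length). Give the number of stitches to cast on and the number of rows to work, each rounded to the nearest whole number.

Stitch gauge = 13/5 = 2.6 sts/cm; 49.5 × 2.6 = 128.70 → 129 sts.
Row gauge = 22/5 = 4.4 rows/cm; 48.5 × 4.4 = 213.40 → 213 rows.

Cast on 129 stitches and work 213 rows.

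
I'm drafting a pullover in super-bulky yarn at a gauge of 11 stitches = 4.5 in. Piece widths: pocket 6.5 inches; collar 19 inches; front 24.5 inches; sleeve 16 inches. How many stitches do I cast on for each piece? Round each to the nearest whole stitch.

pocket 16; collar 46; front 60; sleeve 39.

Rate = 11/4.5 = 2.444 sts per in.
pocket: 6.5 × 2.444 = 15.89 → 16.
collar: 19 × 2.444 = 46.44 → 46.
front: 24.5 × 2.444 = 59.89 → 60.
sleeve: 16 × 2.444 = 39.11 → 39.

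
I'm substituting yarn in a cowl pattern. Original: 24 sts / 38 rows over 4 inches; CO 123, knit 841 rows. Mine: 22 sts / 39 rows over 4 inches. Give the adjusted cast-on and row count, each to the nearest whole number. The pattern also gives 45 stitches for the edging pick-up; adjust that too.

Stitches: 123 × 22/24 = 112.75 → 113.
Rows: 841 × 39/38 = 863.13 → 863.
edging pick-up: 45 × 22/24 = 41.25 → 41.

Cast on 113 stitches; work 863 rows; edging pick-up 41 stitches.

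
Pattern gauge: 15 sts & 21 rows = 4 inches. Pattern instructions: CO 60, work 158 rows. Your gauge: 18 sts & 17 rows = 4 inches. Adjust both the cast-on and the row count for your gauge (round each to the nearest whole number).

Stitches: 60 × 18/15 = 72.00 → 72.
Rows: 158 × 17/21 = 127.90 → 128.

Cast on 72 stitches; work 128 rows.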